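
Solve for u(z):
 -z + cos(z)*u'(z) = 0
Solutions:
 u(z) = C1 + Integral(z/cos(z), z)


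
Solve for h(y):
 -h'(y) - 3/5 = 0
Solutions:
 h(y) = C1 - 3*y/5


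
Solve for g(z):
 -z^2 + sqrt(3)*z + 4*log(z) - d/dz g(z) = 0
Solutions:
 g(z) = C1 - z^3/3 + sqrt(3)*z^2/2 + 4*z*log(z) - 4*z


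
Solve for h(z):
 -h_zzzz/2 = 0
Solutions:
 h(z) = C1 + C2*z + C3*z^2 + C4*z^3


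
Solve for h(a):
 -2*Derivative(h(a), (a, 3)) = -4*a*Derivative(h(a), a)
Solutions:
 h(a) = C1 + Integral(C2*airyai(2^(1/3)*a) + C3*airybi(2^(1/3)*a), a)


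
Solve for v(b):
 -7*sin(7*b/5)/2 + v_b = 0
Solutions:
 v(b) = C1 - 5*cos(7*b/5)/2


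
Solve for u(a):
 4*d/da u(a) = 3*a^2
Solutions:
 u(a) = C1 + a^3/4


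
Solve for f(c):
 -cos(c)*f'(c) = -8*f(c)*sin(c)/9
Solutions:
 f(c) = C1/cos(c)^(8/9)


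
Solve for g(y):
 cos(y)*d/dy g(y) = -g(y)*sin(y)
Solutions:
 g(y) = C1*cos(y)


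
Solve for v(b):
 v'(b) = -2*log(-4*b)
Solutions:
 v(b) = C1 - 2*b*log(-b) + 2*b*(1 - 2*log(2))


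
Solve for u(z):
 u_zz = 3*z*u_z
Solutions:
 u(z) = C1 + C2*erfi(sqrt(6)*z/2)


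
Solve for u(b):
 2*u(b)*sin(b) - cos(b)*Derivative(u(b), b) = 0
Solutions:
 u(b) = C1/cos(b)^2


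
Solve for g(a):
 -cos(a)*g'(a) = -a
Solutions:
 g(a) = C1 + Integral(a/cos(a), a)


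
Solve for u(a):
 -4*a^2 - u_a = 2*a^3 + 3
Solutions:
 u(a) = C1 - a^4/2 - 4*a^3/3 - 3*a


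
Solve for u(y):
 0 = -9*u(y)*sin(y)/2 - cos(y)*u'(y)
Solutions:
 u(y) = C1*cos(y)^(9/2)


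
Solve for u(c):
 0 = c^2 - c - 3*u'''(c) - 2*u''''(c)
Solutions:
 u(c) = C1 + C2*c + C3*c^2 + C4*exp(-3*c/2) + c^5/180 - 7*c^4/216 + 7*c^3/81


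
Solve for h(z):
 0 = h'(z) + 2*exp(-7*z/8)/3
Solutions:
 h(z) = C1 + 16*exp(-7*z/8)/21


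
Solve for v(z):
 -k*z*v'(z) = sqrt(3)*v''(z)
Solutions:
 v(z) = Piecewise((-sqrt(2)*3^(1/4)*sqrt(pi)*C1*erf(sqrt(2)*3^(3/4)*sqrt(k)*z/6)/(2*sqrt(k)) - C2, (k > 0) | (k < 0)), (-C1*z - C2, True))


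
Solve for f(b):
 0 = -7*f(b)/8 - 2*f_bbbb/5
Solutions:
 f(b) = (C1*sin(sqrt(2)*35^(1/4)*b/4) + C2*cos(sqrt(2)*35^(1/4)*b/4))*exp(-sqrt(2)*35^(1/4)*b/4) + (C3*sin(sqrt(2)*35^(1/4)*b/4) + C4*cos(sqrt(2)*35^(1/4)*b/4))*exp(sqrt(2)*35^(1/4)*b/4)


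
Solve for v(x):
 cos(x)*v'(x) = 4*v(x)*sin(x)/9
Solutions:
 v(x) = C1/cos(x)^(4/9)


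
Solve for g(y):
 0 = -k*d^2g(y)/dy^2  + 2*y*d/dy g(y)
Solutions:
 g(y) = C1 + C2*erf(y*sqrt(-1/k))/sqrt(-1/k)


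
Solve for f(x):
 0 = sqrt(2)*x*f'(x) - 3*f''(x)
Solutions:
 f(x) = C1 + C2*erfi(2^(3/4)*sqrt(3)*x/6)


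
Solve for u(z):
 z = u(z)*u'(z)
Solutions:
 u(z) = -sqrt(C1 + z^2)
 u(z) = sqrt(C1 + z^2)


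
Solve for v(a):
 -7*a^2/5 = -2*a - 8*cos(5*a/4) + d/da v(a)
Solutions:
 v(a) = C1 - 7*a^3/15 + a^2 + 32*sin(5*a/4)/5


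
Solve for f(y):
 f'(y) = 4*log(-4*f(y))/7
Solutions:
 -7*Integral(1/(log(-_y) + 2*log(2)), (_y, f(y)))/4 = C1 - y


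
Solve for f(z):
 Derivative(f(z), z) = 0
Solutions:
 f(z) = C1


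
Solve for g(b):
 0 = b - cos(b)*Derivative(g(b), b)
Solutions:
 g(b) = C1 + Integral(b/cos(b), b)


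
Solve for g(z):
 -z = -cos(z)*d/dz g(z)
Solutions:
 g(z) = C1 + Integral(z/cos(z), z)


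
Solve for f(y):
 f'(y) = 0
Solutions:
 f(y) = C1


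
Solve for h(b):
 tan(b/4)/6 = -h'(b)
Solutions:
 h(b) = C1 + 2*log(cos(b/4))/3


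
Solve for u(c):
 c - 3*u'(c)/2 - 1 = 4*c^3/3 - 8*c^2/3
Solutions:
 u(c) = C1 - 2*c^4/9 + 16*c^3/27 + c^2/3 - 2*c/3


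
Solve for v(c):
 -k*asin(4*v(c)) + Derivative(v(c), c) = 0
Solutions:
 Integral(1/asin(4*_y), (_y, v(c))) = C1 + c*k


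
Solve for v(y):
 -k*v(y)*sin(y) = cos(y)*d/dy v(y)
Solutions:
 v(y) = C1*exp(k*log(cos(y)))


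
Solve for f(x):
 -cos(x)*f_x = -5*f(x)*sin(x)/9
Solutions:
 f(x) = C1/cos(x)^(5/9)


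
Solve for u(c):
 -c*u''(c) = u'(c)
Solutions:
 u(c) = C1 + C2*log(c)


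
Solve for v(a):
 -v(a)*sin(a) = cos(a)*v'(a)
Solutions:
 v(a) = C1*cos(a)


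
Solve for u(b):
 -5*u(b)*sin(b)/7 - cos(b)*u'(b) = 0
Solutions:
 u(b) = C1*cos(b)^(5/7)


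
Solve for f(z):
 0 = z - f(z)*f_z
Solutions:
 f(z) = -sqrt(C1 + z^2)
 f(z) = sqrt(C1 + z^2)


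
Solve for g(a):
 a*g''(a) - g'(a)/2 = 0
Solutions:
 g(a) = C1 + C2*a^(3/2)


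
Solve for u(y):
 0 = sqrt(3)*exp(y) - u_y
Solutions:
 u(y) = C1 + sqrt(3)*exp(y)


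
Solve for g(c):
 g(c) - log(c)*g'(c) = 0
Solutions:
 g(c) = C1*exp(li(c))


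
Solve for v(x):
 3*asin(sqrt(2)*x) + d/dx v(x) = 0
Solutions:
 v(x) = C1 - 3*x*asin(sqrt(2)*x) - 3*sqrt(2)*sqrt(1 - 2*x^2)/2


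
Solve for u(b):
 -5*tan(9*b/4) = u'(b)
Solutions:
 u(b) = C1 + 20*log(cos(9*b/4))/9


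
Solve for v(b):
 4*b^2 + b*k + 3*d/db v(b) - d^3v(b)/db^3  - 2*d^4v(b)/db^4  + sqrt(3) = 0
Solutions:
 v(b) = C1 + C4*exp(b) - 4*b^3/9 - b^2*k/6 - 8*b/9 - sqrt(3)*b/3 + (C2*sin(sqrt(15)*b/4) + C3*cos(sqrt(15)*b/4))*exp(-3*b/4)


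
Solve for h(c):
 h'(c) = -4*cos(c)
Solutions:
 h(c) = C1 - 4*sin(c)


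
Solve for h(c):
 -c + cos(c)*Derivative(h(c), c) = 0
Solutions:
 h(c) = C1 + Integral(c/cos(c), c)


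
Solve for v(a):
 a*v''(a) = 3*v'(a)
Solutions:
 v(a) = C1 + C2*a^4


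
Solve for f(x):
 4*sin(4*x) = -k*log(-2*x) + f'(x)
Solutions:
 f(x) = C1 + k*x*(log(-x) - 1) + k*x*log(2) - cos(4*x)


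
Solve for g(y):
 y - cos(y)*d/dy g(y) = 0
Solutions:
 g(y) = C1 + Integral(y/cos(y), y)


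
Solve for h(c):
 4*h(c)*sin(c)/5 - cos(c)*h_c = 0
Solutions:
 h(c) = C1/cos(c)^(4/5)


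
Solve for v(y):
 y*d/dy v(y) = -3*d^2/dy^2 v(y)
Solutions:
 v(y) = C1 + C2*erf(sqrt(6)*y/6)


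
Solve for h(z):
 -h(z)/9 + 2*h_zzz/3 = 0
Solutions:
 h(z) = C3*exp(6^(2/3)*z/6) + (C1*sin(2^(2/3)*3^(1/6)*z/4) + C2*cos(2^(2/3)*3^(1/6)*z/4))*exp(-6^(2/3)*z/12)


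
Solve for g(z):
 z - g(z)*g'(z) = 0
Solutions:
 g(z) = -sqrt(C1 + z^2)
 g(z) = sqrt(C1 + z^2)


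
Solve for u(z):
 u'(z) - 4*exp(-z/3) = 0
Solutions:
 u(z) = C1 - 12*exp(-z/3)


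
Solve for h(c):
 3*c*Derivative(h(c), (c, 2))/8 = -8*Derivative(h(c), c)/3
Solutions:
 h(c) = C1 + C2/c^(55/9)


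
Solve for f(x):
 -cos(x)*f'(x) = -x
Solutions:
 f(x) = C1 + Integral(x/cos(x), x)


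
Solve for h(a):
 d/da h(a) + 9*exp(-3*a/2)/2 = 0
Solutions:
 h(a) = C1 + 3*exp(-3*a/2)


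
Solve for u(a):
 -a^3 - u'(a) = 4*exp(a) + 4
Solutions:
 u(a) = C1 - a^4/4 - 4*a - 4*exp(a)


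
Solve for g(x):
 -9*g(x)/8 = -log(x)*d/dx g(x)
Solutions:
 g(x) = C1*exp(9*li(x)/8)


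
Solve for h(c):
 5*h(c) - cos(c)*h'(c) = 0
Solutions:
 h(c) = C1*sqrt(sin(c) + 1)*(sin(c)^2 + 2*sin(c) + 1)/(sqrt(sin(c) - 1)*(sin(c)^2 - 2*sin(c) + 1))


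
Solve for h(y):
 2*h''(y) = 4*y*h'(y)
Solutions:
 h(y) = C1 + C2*erfi(y)


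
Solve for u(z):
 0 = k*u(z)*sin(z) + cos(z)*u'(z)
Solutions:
 u(z) = C1*exp(k*log(cos(z)))


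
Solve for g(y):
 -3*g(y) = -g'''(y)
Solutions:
 g(y) = C3*exp(3^(1/3)*y) + (C1*sin(3^(5/6)*y/2) + C2*cos(3^(5/6)*y/2))*exp(-3^(1/3)*y/2)


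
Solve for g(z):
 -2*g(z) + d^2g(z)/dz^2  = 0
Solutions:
 g(z) = C1*exp(-sqrt(2)*z) + C2*exp(sqrt(2)*z)


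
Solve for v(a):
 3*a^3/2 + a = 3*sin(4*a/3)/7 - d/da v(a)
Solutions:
 v(a) = C1 - 3*a^4/8 - a^2/2 - 9*cos(4*a/3)/28


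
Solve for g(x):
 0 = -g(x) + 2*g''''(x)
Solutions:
 g(x) = C1*exp(-2^(3/4)*x/2) + C2*exp(2^(3/4)*x/2) + C3*sin(2^(3/4)*x/2) + C4*cos(2^(3/4)*x/2)


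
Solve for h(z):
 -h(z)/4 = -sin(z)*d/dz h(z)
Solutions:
 h(z) = C1*(cos(z) - 1)^(1/8)/(cos(z) + 1)^(1/8)


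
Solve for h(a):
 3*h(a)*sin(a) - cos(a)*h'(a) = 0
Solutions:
 h(a) = C1/cos(a)^3


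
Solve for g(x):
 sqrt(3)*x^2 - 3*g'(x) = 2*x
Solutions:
 g(x) = C1 + sqrt(3)*x^3/9 - x^2/3


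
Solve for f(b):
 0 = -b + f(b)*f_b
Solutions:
 f(b) = -sqrt(C1 + b^2)
 f(b) = sqrt(C1 + b^2)


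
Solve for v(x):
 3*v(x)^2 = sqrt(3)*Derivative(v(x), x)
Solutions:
 v(x) = -1/(C1 + sqrt(3)*x)


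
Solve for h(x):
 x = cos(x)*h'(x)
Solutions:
 h(x) = C1 + Integral(x/cos(x), x)


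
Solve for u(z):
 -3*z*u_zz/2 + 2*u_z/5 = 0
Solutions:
 u(z) = C1 + C2*z^(19/15)


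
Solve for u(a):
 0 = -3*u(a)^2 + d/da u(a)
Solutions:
 u(a) = -1/(C1 + 3*a)


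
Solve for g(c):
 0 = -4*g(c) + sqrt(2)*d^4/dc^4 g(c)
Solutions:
 g(c) = C1*exp(-2^(3/8)*c) + C2*exp(2^(3/8)*c) + C3*sin(2^(3/8)*c) + C4*cos(2^(3/8)*c)


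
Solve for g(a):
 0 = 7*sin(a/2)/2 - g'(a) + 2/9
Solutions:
 g(a) = C1 + 2*a/9 - 7*cos(a/2)


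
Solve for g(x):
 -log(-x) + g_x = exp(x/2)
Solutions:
 g(x) = C1 + x*log(-x) - x + 2*exp(x/2)


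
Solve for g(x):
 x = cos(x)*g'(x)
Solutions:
 g(x) = C1 + Integral(x/cos(x), x)


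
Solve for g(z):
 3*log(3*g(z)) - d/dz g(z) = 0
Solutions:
 -Integral(1/(log(_y) + log(3)), (_y, g(z)))/3 = C1 - z


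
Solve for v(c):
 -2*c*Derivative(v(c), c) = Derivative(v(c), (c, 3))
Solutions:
 v(c) = C1 + Integral(C2*airyai(-2^(1/3)*c) + C3*airybi(-2^(1/3)*c), c)


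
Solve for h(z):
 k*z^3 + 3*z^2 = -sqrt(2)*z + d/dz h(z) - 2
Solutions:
 h(z) = C1 + k*z^4/4 + z^3 + sqrt(2)*z^2/2 + 2*z


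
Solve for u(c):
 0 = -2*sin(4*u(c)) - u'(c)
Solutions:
 u(c) = -acos((-C1 - exp(16*c))/(C1 - exp(16*c)))/4 + pi/2
 u(c) = acos((-C1 - exp(16*c))/(C1 - exp(16*c)))/4


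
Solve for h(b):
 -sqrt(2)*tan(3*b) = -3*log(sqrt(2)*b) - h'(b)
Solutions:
 h(b) = C1 - 3*b*log(b) - 3*b*log(2)/2 + 3*b - sqrt(2)*log(cos(3*b))/3


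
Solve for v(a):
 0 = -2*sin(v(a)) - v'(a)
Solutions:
 v(a) = -acos((-C1 - exp(4*a))/(C1 - exp(4*a))) + 2*pi
 v(a) = acos((-C1 - exp(4*a))/(C1 - exp(4*a)))


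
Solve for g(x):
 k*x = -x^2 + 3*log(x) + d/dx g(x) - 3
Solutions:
 g(x) = C1 + k*x^2/2 + x^3/3 - 3*x*log(x) + 6*x


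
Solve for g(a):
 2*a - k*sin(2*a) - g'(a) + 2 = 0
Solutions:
 g(a) = C1 + a^2 + 2*a + k*cos(2*a)/2


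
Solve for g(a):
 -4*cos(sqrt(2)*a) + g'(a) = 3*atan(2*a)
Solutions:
 g(a) = C1 + 3*a*atan(2*a) - 3*log(4*a^2 + 1)/4 + 2*sqrt(2)*sin(sqrt(2)*a)


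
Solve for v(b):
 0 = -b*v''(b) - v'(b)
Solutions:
 v(b) = C1 + C2*log(b)


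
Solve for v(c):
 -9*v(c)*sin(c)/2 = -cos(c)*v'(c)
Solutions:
 v(c) = C1/cos(c)^(9/2)


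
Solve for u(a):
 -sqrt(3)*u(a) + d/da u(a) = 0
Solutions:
 u(a) = C1*exp(sqrt(3)*a)


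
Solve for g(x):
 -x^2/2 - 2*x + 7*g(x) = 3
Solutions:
 g(x) = x^2/14 + 2*x/7 + 3/7


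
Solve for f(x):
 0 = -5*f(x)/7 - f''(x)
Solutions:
 f(x) = C1*sin(sqrt(35)*x/7) + C2*cos(sqrt(35)*x/7)


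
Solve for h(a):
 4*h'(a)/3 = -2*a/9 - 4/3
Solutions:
 h(a) = C1 - a^2/12 - a


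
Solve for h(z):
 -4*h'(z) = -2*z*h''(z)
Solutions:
 h(z) = C1 + C2*z^3


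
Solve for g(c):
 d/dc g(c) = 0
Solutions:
 g(c) = C1


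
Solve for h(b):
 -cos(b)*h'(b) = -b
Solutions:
 h(b) = C1 + Integral(b/cos(b), b)


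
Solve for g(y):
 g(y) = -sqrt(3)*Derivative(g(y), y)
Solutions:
 g(y) = C1*exp(-sqrt(3)*y/3)


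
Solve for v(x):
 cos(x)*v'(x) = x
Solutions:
 v(x) = C1 + Integral(x/cos(x), x)


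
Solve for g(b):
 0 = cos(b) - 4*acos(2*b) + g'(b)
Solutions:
 g(b) = C1 + 4*b*acos(2*b) - 2*sqrt(1 - 4*b^2) - sin(b)


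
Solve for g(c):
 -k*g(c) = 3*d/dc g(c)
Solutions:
 g(c) = C1*exp(-c*k/3)


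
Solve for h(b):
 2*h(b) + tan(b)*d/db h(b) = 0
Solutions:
 h(b) = C1/sin(b)^2


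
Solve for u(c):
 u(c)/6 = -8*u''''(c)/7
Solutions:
 u(c) = (C1*sin(sqrt(2)*3^(3/4)*7^(1/4)*c/12) + C2*cos(sqrt(2)*3^(3/4)*7^(1/4)*c/12))*exp(-sqrt(2)*3^(3/4)*7^(1/4)*c/12) + (C3*sin(sqrt(2)*3^(3/4)*7^(1/4)*c/12) + C4*cos(sqrt(2)*3^(3/4)*7^(1/4)*c/12))*exp(sqrt(2)*3^(3/4)*7^(1/4)*c/12)


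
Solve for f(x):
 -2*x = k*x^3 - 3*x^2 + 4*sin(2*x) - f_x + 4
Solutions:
 f(x) = C1 + k*x^4/4 - x^3 + x^2 + 4*x - 2*cos(2*x)


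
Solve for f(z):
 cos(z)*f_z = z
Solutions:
 f(z) = C1 + Integral(z/cos(z), z)


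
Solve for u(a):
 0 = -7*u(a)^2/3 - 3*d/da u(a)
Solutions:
 u(a) = 9/(C1 + 7*a)


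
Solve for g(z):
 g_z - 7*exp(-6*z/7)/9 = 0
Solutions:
 g(z) = C1 - 49*exp(-6*z/7)/54


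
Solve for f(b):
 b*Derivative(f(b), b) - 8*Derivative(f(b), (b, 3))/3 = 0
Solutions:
 f(b) = C1 + Integral(C2*airyai(3^(1/3)*b/2) + C3*airybi(3^(1/3)*b/2), b)


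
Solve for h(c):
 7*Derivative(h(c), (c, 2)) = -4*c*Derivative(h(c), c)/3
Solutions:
 h(c) = C1 + C2*erf(sqrt(42)*c/21)


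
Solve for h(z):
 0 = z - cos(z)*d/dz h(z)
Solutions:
 h(z) = C1 + Integral(z/cos(z), z)


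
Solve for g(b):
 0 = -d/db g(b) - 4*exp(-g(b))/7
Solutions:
 g(b) = log(C1 - 4*b/7)


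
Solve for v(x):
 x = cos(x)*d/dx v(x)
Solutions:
 v(x) = C1 + Integral(x/cos(x), x)


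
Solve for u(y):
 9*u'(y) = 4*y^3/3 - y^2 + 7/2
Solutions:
 u(y) = C1 + y^4/27 - y^3/27 + 7*y/18


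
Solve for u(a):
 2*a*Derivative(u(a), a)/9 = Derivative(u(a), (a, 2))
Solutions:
 u(a) = C1 + C2*erfi(a/3)


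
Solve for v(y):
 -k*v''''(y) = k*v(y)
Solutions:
 v(y) = (C1*sin(sqrt(2)*y/2) + C2*cos(sqrt(2)*y/2))*exp(-sqrt(2)*y/2) + (C3*sin(sqrt(2)*y/2) + C4*cos(sqrt(2)*y/2))*exp(sqrt(2)*y/2)


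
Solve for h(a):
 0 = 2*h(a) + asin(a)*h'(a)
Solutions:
 h(a) = C1*exp(-2*Integral(1/asin(a), a))


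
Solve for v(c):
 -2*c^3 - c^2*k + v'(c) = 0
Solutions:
 v(c) = C1 + c^4/2 + c^3*k/3


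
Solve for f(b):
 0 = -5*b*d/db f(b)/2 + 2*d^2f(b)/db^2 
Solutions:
 f(b) = C1 + C2*erfi(sqrt(10)*b/4)


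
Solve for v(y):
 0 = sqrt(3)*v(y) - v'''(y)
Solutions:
 v(y) = C3*exp(3^(1/6)*y) + (C1*sin(3^(2/3)*y/2) + C2*cos(3^(2/3)*y/2))*exp(-3^(1/6)*y/2)


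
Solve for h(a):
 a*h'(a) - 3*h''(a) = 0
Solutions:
 h(a) = C1 + C2*erfi(sqrt(6)*a/6)


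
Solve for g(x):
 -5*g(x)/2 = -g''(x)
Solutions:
 g(x) = C1*exp(-sqrt(10)*x/2) + C2*exp(sqrt(10)*x/2)


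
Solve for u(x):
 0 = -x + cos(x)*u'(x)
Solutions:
 u(x) = C1 + Integral(x/cos(x), x)


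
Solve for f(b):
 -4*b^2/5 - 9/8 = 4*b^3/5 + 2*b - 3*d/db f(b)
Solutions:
 f(b) = C1 + b^4/15 + 4*b^3/45 + b^2/3 + 3*b/8


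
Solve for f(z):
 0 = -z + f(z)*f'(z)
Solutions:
 f(z) = -sqrt(C1 + z^2)
 f(z) = sqrt(C1 + z^2)


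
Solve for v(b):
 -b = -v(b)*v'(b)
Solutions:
 v(b) = -sqrt(C1 + b^2)
 v(b) = sqrt(C1 + b^2)


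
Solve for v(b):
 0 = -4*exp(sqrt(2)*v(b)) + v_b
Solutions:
 v(b) = sqrt(2)*(2*log(-1/(C1 + 4*b)) - log(2))/4


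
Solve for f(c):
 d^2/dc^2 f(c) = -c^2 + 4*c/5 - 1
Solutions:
 f(c) = C1 + C2*c - c^4/12 + 2*c^3/15 - c^2/2


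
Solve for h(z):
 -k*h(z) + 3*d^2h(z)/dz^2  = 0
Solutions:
 h(z) = C1*exp(-sqrt(3)*sqrt(k)*z/3) + C2*exp(sqrt(3)*sqrt(k)*z/3)


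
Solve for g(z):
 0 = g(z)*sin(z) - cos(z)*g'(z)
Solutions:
 g(z) = C1/cos(z)


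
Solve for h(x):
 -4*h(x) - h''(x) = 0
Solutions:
 h(x) = C1*sin(2*x) + C2*cos(2*x)


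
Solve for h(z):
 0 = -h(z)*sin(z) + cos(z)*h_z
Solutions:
 h(z) = C1/cos(z)


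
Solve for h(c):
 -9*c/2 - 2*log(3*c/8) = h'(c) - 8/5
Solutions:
 h(c) = C1 - 9*c^2/4 - 2*c*log(c) - 2*c*log(3) + 18*c/5 + 6*c*log(2)


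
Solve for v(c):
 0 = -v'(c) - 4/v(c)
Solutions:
 v(c) = -sqrt(C1 - 8*c)
 v(c) = sqrt(C1 - 8*c)


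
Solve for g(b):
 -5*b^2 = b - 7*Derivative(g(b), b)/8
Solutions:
 g(b) = C1 + 40*b^3/21 + 4*b^2/7


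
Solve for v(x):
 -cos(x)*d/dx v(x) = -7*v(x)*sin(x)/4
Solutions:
 v(x) = C1/cos(x)^(7/4)


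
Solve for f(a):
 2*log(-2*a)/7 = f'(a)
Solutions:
 f(a) = C1 + 2*a*log(-a)/7 + 2*a*(-1 + log(2))/7


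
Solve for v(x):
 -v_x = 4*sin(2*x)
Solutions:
 v(x) = C1 + 2*cos(2*x)


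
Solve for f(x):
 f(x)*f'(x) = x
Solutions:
 f(x) = -sqrt(C1 + x^2)
 f(x) = sqrt(C1 + x^2)


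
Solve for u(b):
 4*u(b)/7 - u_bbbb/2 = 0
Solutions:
 u(b) = C1*exp(-14^(3/4)*b/7) + C2*exp(14^(3/4)*b/7) + C3*sin(14^(3/4)*b/7) + C4*cos(14^(3/4)*b/7)


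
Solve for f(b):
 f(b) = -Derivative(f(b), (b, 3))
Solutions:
 f(b) = C3*exp(-b) + (C1*sin(sqrt(3)*b/2) + C2*cos(sqrt(3)*b/2))*exp(b/2)


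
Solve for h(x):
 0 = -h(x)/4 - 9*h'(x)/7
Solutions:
 h(x) = C1*exp(-7*x/36)


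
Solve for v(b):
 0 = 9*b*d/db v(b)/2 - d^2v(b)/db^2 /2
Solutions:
 v(b) = C1 + C2*erfi(3*sqrt(2)*b/2)


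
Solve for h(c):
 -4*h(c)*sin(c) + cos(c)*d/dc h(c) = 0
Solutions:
 h(c) = C1/cos(c)^4


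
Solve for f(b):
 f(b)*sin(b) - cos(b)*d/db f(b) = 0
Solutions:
 f(b) = C1/cos(b)


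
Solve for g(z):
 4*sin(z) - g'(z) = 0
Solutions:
 g(z) = C1 - 4*cos(z)


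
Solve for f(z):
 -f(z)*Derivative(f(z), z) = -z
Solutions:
 f(z) = -sqrt(C1 + z^2)
 f(z) = sqrt(C1 + z^2)


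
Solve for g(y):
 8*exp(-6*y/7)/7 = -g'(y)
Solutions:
 g(y) = C1 + 4*exp(-6*y/7)/3


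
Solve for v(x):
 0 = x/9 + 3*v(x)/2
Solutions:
 v(x) = -2*x/27


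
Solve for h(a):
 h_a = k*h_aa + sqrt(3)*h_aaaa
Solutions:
 h(a) = C1 + C2*exp(a*(-2*6^(1/3)*k/(sqrt(4*sqrt(3)*k^3 + 81) + 9)^(1/3) + 2^(2/3)*3^(1/6)*(sqrt(4*sqrt(3)*k^3 + 81) + 9)^(1/3))/6) + C3*exp(a*(-16*sqrt(3)*k/((-2^(2/3)*3^(1/6) + 6^(2/3)*I)*(sqrt(4*sqrt(3)*k^3 + 81) + 9)^(1/3)) - 2^(2/3)*3^(1/6)*(sqrt(4*sqrt(3)*k^3 + 81) + 9)^(1/3) + 6^(2/3)*I*(sqrt(4*sqrt(3)*k^3 + 81) + 9)^(1/3))/12) + C4*exp(a*(16*sqrt(3)*k/((2^(2/3)*3^(1/6) + 6^(2/3)*I)*(sqrt(4*sqrt(3)*k^3 + 81) + 9)^(1/3)) - 2^(2/3)*3^(1/6)*(sqrt(4*sqrt(3)*k^3 + 81) + 9)^(1/3) - 6^(2/3)*I*(sqrt(4*sqrt(3)*k^3 + 81) + 9)^(1/3))/12)


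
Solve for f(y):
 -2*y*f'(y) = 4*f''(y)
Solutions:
 f(y) = C1 + C2*erf(y/2)


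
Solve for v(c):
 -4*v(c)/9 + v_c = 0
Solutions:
 v(c) = C1*exp(4*c/9)


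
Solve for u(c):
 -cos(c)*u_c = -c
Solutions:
 u(c) = C1 + Integral(c/cos(c), c)


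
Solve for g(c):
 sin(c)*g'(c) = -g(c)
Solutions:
 g(c) = C1*sqrt(cos(c) + 1)/sqrt(cos(c) - 1)


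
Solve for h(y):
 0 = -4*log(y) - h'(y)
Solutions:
 h(y) = C1 - 4*y*log(y) + 4*y


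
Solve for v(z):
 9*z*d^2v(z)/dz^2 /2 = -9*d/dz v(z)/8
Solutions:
 v(z) = C1 + C2*z^(3/4)


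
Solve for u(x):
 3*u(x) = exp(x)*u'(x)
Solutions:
 u(x) = C1*exp(-3*exp(-x))


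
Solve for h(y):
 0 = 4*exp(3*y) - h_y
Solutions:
 h(y) = C1 + 4*exp(3*y)/3


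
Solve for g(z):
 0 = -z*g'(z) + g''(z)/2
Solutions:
 g(z) = C1 + C2*erfi(z)


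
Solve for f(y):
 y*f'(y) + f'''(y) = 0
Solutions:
 f(y) = C1 + Integral(C2*airyai(-y) + C3*airybi(-y), y)


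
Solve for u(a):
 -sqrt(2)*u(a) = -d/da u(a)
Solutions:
 u(a) = C1*exp(sqrt(2)*a)


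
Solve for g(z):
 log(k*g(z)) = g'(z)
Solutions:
 li(k*g(z))/k = C1 + z


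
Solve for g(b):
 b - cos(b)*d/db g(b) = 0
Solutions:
 g(b) = C1 + Integral(b/cos(b), b)


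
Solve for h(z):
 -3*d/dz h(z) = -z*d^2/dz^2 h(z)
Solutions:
 h(z) = C1 + C2*z^4


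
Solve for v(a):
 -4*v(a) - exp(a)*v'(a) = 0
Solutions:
 v(a) = C1*exp(4*exp(-a))


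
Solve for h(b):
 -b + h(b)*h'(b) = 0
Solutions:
 h(b) = -sqrt(C1 + b^2)
 h(b) = sqrt(C1 + b^2)


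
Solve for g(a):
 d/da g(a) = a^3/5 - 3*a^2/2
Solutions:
 g(a) = C1 + a^4/20 - a^3/2


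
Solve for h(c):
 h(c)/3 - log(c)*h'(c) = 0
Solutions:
 h(c) = C1*exp(li(c)/3)


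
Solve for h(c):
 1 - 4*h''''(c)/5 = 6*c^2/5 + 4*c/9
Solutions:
 h(c) = C1 + C2*c + C3*c^2 + C4*c^3 - c^6/240 - c^5/216 + 5*c^4/96


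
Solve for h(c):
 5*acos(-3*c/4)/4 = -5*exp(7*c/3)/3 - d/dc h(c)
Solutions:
 h(c) = C1 - 5*c*acos(-3*c/4)/4 - 5*sqrt(16 - 9*c^2)/12 - 5*exp(7*c/3)/7


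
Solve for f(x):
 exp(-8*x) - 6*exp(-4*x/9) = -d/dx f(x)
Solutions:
 f(x) = C1 + exp(-8*x)/8 - 27*exp(-4*x/9)/2


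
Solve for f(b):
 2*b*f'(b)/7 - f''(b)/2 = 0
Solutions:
 f(b) = C1 + C2*erfi(sqrt(14)*b/7)


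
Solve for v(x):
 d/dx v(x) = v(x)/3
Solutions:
 v(x) = C1*exp(x/3)


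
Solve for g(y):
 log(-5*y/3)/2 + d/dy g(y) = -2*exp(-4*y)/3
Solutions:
 g(y) = C1 - y*log(-y)/2 + y*(-log(5) + 1 + log(3))/2 + exp(-4*y)/6


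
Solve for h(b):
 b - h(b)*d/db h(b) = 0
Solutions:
 h(b) = -sqrt(C1 + b^2)
 h(b) = sqrt(C1 + b^2)


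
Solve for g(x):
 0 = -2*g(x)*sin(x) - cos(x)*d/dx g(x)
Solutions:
 g(x) = C1*cos(x)^2


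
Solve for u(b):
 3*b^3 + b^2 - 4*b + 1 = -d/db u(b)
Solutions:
 u(b) = C1 - 3*b^4/4 - b^3/3 + 2*b^2 - b


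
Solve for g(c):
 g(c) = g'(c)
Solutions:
 g(c) = C1*exp(c)


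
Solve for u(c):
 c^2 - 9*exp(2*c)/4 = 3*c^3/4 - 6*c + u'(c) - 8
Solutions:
 u(c) = C1 - 3*c^4/16 + c^3/3 + 3*c^2 + 8*c - 9*exp(2*c)/8


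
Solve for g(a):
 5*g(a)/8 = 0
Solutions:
 g(a) = 0


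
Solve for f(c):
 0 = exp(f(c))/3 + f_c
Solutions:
 f(c) = log(1/(C1 + c)) + log(3)


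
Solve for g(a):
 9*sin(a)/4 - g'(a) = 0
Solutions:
 g(a) = C1 - 9*cos(a)/4


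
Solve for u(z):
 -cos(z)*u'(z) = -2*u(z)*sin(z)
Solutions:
 u(z) = C1/cos(z)^2


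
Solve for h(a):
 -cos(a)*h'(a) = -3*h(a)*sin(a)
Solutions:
 h(a) = C1/cos(a)^3


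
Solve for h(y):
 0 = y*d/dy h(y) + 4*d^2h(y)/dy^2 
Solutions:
 h(y) = C1 + C2*erf(sqrt(2)*y/4)


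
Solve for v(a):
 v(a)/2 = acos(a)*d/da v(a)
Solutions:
 v(a) = C1*exp(Integral(1/acos(a), a)/2)


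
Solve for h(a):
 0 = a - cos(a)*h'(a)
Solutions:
 h(a) = C1 + Integral(a/cos(a), a)


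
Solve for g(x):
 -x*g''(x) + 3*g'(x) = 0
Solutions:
 g(x) = C1 + C2*x^4


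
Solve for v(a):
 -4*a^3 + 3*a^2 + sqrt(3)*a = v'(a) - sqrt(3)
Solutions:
 v(a) = C1 - a^4 + a^3 + sqrt(3)*a^2/2 + sqrt(3)*a


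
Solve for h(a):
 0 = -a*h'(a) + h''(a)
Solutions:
 h(a) = C1 + C2*erfi(sqrt(2)*a/2)


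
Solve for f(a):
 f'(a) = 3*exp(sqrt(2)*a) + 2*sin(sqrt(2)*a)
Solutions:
 f(a) = C1 + 3*sqrt(2)*exp(sqrt(2)*a)/2 - sqrt(2)*cos(sqrt(2)*a)


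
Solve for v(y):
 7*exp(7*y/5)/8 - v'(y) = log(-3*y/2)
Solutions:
 v(y) = C1 - y*log(-y) + y*(-log(3) + log(2) + 1) + 5*exp(7*y/5)/8


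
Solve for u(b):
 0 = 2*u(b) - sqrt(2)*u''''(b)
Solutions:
 u(b) = C1*exp(-2^(1/8)*b) + C2*exp(2^(1/8)*b) + C3*sin(2^(1/8)*b) + C4*cos(2^(1/8)*b)


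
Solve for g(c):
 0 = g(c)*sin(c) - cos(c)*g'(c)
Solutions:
 g(c) = C1/cos(c)


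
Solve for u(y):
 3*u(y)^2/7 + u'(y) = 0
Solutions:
 u(y) = 7/(C1 + 3*y)


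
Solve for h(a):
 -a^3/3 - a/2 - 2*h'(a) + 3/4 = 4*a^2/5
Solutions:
 h(a) = C1 - a^4/24 - 2*a^3/15 - a^2/8 + 3*a/8


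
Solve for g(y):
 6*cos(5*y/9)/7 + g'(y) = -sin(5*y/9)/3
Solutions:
 g(y) = C1 - 54*sin(5*y/9)/35 + 3*cos(5*y/9)/5


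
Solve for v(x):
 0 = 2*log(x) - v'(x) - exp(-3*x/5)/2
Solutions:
 v(x) = C1 + 2*x*log(x) - 2*x + 5*exp(-3*x/5)/6


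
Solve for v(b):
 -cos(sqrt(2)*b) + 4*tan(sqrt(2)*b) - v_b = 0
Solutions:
 v(b) = C1 - 2*sqrt(2)*log(cos(sqrt(2)*b)) - sqrt(2)*sin(sqrt(2)*b)/2


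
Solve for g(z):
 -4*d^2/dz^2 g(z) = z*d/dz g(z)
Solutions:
 g(z) = C1 + C2*erf(sqrt(2)*z/4)


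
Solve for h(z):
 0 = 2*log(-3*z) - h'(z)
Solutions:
 h(z) = C1 + 2*z*log(-z) + 2*z*(-1 + log(3))


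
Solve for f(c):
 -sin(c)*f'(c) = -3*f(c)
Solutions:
 f(c) = C1*(cos(c) - 1)^(3/2)/(cos(c) + 1)^(3/2)


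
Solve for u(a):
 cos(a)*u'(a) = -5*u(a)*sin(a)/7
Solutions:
 u(a) = C1*cos(a)^(5/7)


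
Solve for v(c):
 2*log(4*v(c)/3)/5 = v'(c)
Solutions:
 -5*Integral(1/(log(_y) - log(3) + 2*log(2)), (_y, v(c)))/2 = C1 - c


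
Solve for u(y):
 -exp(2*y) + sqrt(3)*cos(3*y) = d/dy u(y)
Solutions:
 u(y) = C1 - exp(2*y)/2 + sqrt(3)*sin(3*y)/3


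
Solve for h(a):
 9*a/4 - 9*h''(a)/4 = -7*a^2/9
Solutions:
 h(a) = C1 + C2*a + 7*a^4/243 + a^3/6


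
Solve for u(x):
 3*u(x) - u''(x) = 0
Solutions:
 u(x) = C1*exp(-sqrt(3)*x) + C2*exp(sqrt(3)*x)


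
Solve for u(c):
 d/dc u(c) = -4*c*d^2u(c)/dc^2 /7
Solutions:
 u(c) = C1 + C2/c^(3/4)


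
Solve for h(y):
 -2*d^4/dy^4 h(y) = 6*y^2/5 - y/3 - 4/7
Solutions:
 h(y) = C1 + C2*y + C3*y^2 + C4*y^3 - y^6/600 + y^5/720 + y^4/84


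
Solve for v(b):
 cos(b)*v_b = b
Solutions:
 v(b) = C1 + Integral(b/cos(b), b)


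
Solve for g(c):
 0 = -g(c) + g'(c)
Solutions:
 g(c) = C1*exp(c)


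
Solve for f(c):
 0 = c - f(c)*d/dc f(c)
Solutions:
 f(c) = -sqrt(C1 + c^2)
 f(c) = sqrt(C1 + c^2)


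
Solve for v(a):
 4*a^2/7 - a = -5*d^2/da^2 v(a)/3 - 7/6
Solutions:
 v(a) = C1 + C2*a - a^4/35 + a^3/10 - 7*a^2/20


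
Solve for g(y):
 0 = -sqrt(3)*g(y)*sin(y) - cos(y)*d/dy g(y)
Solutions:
 g(y) = C1*cos(y)^(sqrt(3))


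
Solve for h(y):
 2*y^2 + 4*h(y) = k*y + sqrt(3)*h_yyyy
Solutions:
 h(y) = C1*exp(-sqrt(2)*3^(7/8)*y/3) + C2*exp(sqrt(2)*3^(7/8)*y/3) + C3*sin(sqrt(2)*3^(7/8)*y/3) + C4*cos(sqrt(2)*3^(7/8)*y/3) + k*y/4 - y^2/2


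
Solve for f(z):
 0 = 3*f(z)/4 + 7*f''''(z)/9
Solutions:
 f(z) = (C1*sin(21^(3/4)*z/14) + C2*cos(21^(3/4)*z/14))*exp(-21^(3/4)*z/14) + (C3*sin(21^(3/4)*z/14) + C4*cos(21^(3/4)*z/14))*exp(21^(3/4)*z/14)


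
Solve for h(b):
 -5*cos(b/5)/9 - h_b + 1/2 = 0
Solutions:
 h(b) = C1 + b/2 - 25*sin(b/5)/9


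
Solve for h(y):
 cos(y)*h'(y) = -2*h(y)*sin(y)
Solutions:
 h(y) = C1*cos(y)^2


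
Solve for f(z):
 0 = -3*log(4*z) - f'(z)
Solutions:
 f(z) = C1 - 3*z*log(z) - z*log(64) + 3*z


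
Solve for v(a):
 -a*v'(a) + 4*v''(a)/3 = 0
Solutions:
 v(a) = C1 + C2*erfi(sqrt(6)*a/4)


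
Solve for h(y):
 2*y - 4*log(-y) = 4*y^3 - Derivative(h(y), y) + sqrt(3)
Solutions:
 h(y) = C1 + y^4 - y^2 + 4*y*log(-y) + y*(-4 + sqrt(3))


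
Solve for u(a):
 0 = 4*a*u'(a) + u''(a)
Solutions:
 u(a) = C1 + C2*erf(sqrt(2)*a)


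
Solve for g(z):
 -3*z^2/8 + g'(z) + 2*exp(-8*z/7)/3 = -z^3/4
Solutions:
 g(z) = C1 - z^4/16 + z^3/8 + 7*exp(-8*z/7)/12


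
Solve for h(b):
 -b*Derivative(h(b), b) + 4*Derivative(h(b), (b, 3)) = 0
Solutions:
 h(b) = C1 + Integral(C2*airyai(2^(1/3)*b/2) + C3*airybi(2^(1/3)*b/2), b)


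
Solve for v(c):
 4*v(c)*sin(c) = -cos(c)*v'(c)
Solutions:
 v(c) = C1*cos(c)^4


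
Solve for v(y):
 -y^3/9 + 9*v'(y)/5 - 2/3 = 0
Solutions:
 v(y) = C1 + 5*y^4/324 + 10*y/27


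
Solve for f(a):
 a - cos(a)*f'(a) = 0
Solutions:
 f(a) = C1 + Integral(a/cos(a), a)


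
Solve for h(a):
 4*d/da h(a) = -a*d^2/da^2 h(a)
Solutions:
 h(a) = C1 + C2/a^3


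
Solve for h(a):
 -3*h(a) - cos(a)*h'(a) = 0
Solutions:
 h(a) = C1*(sin(a) - 1)^(3/2)/(sin(a) + 1)^(3/2)


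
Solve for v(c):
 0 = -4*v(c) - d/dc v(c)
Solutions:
 v(c) = C1*exp(-4*c)


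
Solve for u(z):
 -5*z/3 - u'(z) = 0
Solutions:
 u(z) = C1 - 5*z^2/6


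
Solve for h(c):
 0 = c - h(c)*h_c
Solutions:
 h(c) = -sqrt(C1 + c^2)
 h(c) = sqrt(C1 + c^2)


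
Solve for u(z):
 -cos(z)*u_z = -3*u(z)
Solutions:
 u(z) = C1*(sin(z) + 1)^(3/2)/(sin(z) - 1)^(3/2)


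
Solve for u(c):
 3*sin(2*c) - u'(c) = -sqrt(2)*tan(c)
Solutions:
 u(c) = C1 - sqrt(2)*log(cos(c)) - 3*cos(2*c)/2


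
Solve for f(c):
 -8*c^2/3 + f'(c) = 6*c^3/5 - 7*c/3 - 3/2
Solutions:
 f(c) = C1 + 3*c^4/10 + 8*c^3/9 - 7*c^2/6 - 3*c/2


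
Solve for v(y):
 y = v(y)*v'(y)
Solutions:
 v(y) = -sqrt(C1 + y^2)
 v(y) = sqrt(C1 + y^2)


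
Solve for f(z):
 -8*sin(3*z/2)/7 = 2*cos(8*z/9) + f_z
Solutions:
 f(z) = C1 - 9*sin(8*z/9)/4 + 16*cos(3*z/2)/21


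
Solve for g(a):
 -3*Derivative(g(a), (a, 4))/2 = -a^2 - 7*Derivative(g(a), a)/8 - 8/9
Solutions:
 g(a) = C1 + C4*exp(126^(1/3)*a/6) - 8*a^3/21 - 64*a/63 + (C2*sin(14^(1/3)*3^(1/6)*a/4) + C3*cos(14^(1/3)*3^(1/6)*a/4))*exp(-126^(1/3)*a/12)


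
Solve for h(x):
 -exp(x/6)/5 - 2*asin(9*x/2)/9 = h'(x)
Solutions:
 h(x) = C1 - 2*x*asin(9*x/2)/9 - 2*sqrt(4 - 81*x^2)/81 - 6*exp(x/6)/5


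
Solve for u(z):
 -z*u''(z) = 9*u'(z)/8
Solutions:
 u(z) = C1 + C2/z^(1/8)


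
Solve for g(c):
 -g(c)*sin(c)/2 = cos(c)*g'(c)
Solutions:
 g(c) = C1*sqrt(cos(c))


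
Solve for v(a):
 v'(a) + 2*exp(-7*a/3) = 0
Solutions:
 v(a) = C1 + 6*exp(-7*a/3)/7


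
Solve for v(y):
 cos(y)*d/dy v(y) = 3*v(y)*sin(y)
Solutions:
 v(y) = C1/cos(y)^3


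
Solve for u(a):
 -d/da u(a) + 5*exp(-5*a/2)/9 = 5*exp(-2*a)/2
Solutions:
 u(a) = C1 + 5*exp(-2*a)/4 - 2*exp(-5*a/2)/9


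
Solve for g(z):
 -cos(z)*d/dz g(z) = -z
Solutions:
 g(z) = C1 + Integral(z/cos(z), z)


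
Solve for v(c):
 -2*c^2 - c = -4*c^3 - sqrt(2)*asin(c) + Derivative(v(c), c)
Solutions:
 v(c) = C1 + c^4 - 2*c^3/3 - c^2/2 + sqrt(2)*(c*asin(c) + sqrt(1 - c^2))


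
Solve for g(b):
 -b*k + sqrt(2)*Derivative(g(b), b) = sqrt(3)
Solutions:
 g(b) = C1 + sqrt(2)*b^2*k/4 + sqrt(6)*b/2


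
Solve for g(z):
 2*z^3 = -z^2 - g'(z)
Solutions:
 g(z) = C1 - z^4/2 - z^3/3


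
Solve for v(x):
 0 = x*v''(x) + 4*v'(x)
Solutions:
 v(x) = C1 + C2/x^3


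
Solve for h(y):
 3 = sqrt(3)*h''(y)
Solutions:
 h(y) = C1 + C2*y + sqrt(3)*y^2/2


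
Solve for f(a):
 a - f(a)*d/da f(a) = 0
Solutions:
 f(a) = -sqrt(C1 + a^2)
 f(a) = sqrt(C1 + a^2)


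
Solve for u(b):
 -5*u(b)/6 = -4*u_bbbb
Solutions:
 u(b) = C1*exp(-270^(1/4)*b/6) + C2*exp(270^(1/4)*b/6) + C3*sin(270^(1/4)*b/6) + C4*cos(270^(1/4)*b/6)


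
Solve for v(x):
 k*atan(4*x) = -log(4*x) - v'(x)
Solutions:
 v(x) = C1 - k*(x*atan(4*x) - log(16*x^2 + 1)/8) - x*log(x) - 2*x*log(2) + x


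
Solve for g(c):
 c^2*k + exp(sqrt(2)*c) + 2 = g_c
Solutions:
 g(c) = C1 + c^3*k/3 + 2*c + sqrt(2)*exp(sqrt(2)*c)/2


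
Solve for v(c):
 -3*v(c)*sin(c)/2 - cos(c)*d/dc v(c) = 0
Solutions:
 v(c) = C1*cos(c)^(3/2)


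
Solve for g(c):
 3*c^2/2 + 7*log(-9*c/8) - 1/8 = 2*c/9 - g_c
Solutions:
 g(c) = C1 - c^3/2 + c^2/9 - 7*c*log(-c) + c*(-14*log(3) + 57/8 + 21*log(2))


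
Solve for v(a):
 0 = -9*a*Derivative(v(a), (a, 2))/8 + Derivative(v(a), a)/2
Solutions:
 v(a) = C1 + C2*a^(13/9)


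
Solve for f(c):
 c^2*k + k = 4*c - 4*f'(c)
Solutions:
 f(c) = C1 - c^3*k/12 + c^2/2 - c*k/4


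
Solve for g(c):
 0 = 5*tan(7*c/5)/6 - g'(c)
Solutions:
 g(c) = C1 - 25*log(cos(7*c/5))/42


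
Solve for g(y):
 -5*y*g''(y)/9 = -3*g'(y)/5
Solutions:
 g(y) = C1 + C2*y^(52/25)


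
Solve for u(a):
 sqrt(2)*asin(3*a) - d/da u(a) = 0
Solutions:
 u(a) = C1 + sqrt(2)*(a*asin(3*a) + sqrt(1 - 9*a^2)/3)


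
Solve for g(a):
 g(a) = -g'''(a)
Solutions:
 g(a) = C3*exp(-a) + (C1*sin(sqrt(3)*a/2) + C2*cos(sqrt(3)*a/2))*exp(a/2)


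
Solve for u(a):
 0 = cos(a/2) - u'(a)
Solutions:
 u(a) = C1 + 2*sin(a/2)


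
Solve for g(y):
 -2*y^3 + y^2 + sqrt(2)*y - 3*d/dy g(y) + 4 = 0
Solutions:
 g(y) = C1 - y^4/6 + y^3/9 + sqrt(2)*y^2/6 + 4*y/3


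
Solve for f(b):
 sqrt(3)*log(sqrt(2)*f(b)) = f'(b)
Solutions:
 -2*sqrt(3)*Integral(1/(2*log(_y) + log(2)), (_y, f(b)))/3 = C1 - b


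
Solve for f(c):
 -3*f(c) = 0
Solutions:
 f(c) = 0


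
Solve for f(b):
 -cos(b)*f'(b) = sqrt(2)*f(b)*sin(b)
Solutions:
 f(b) = C1*cos(b)^(sqrt(2))


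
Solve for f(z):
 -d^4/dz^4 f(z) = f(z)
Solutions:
 f(z) = (C1*sin(sqrt(2)*z/2) + C2*cos(sqrt(2)*z/2))*exp(-sqrt(2)*z/2) + (C3*sin(sqrt(2)*z/2) + C4*cos(sqrt(2)*z/2))*exp(sqrt(2)*z/2)


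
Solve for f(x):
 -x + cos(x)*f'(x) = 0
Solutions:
 f(x) = C1 + Integral(x/cos(x), x)


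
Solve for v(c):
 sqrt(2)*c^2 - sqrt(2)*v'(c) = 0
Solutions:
 v(c) = C1 + c^3/3


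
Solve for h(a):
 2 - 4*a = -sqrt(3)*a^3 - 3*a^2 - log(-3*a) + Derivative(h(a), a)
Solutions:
 h(a) = C1 + sqrt(3)*a^4/4 + a^3 - 2*a^2 + a*log(-a) + a*(1 + log(3))


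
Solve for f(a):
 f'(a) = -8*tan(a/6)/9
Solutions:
 f(a) = C1 + 16*log(cos(a/6))/3


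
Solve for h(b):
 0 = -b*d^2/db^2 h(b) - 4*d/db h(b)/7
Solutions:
 h(b) = C1 + C2*b^(3/7)


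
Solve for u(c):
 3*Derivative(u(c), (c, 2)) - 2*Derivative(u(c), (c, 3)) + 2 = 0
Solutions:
 u(c) = C1 + C2*c + C3*exp(3*c/2) - c^2/3


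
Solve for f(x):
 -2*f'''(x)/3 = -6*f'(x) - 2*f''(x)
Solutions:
 f(x) = C1 + C2*exp(3*x*(1 - sqrt(5))/2) + C3*exp(3*x*(1 + sqrt(5))/2)


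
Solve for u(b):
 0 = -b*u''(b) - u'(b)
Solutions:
 u(b) = C1 + C2*log(b)


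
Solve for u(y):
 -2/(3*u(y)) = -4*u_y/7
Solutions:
 u(y) = -sqrt(C1 + 21*y)/3
 u(y) = sqrt(C1 + 21*y)/3


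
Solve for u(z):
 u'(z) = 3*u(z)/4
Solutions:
 u(z) = C1*exp(3*z/4)


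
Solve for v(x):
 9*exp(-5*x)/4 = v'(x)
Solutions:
 v(x) = C1 - 9*exp(-5*x)/20


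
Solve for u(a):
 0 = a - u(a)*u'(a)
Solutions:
 u(a) = -sqrt(C1 + a^2)
 u(a) = sqrt(C1 + a^2)


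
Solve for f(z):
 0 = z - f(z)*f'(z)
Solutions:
 f(z) = -sqrt(C1 + z^2)
 f(z) = sqrt(C1 + z^2)


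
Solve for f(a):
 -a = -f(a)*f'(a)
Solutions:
 f(a) = -sqrt(C1 + a^2)
 f(a) = sqrt(C1 + a^2)


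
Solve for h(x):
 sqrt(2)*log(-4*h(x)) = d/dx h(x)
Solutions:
 -sqrt(2)*Integral(1/(log(-_y) + 2*log(2)), (_y, h(x)))/2 = C1 - x


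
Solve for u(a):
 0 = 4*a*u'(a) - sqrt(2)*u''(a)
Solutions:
 u(a) = C1 + C2*erfi(2^(1/4)*a)


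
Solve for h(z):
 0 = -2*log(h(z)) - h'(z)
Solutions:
 li(h(z)) = C1 - 2*z


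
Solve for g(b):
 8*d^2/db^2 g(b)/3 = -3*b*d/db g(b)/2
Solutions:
 g(b) = C1 + C2*erf(3*sqrt(2)*b/8)


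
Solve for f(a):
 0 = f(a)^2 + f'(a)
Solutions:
 f(a) = 1/(C1 + a)


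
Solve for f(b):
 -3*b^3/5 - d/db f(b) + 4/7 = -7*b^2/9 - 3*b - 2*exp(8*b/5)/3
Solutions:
 f(b) = C1 - 3*b^4/20 + 7*b^3/27 + 3*b^2/2 + 4*b/7 + 5*exp(8*b/5)/12


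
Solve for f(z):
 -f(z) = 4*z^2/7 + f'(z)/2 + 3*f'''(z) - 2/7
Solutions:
 f(z) = C1*exp(-2^(1/3)*z*(-(18 + sqrt(326))^(1/3) + 2^(1/3)/(18 + sqrt(326))^(1/3))/12)*sin(2^(1/3)*sqrt(3)*z*(2^(1/3)/(18 + sqrt(326))^(1/3) + (18 + sqrt(326))^(1/3))/12) + C2*exp(-2^(1/3)*z*(-(18 + sqrt(326))^(1/3) + 2^(1/3)/(18 + sqrt(326))^(1/3))/12)*cos(2^(1/3)*sqrt(3)*z*(2^(1/3)/(18 + sqrt(326))^(1/3) + (18 + sqrt(326))^(1/3))/12) + C3*exp(2^(1/3)*z*(-(18 + sqrt(326))^(1/3) + 2^(1/3)/(18 + sqrt(326))^(1/3))/6) - 4*z^2/7 + 4*z/7


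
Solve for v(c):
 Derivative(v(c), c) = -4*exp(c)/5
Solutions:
 v(c) = C1 - 4*exp(c)/5


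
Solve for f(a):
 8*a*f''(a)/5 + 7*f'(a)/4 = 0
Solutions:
 f(a) = C1 + C2/a^(3/32)


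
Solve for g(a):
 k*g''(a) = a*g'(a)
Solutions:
 g(a) = C1 + C2*erf(sqrt(2)*a*sqrt(-1/k)/2)/sqrt(-1/k)


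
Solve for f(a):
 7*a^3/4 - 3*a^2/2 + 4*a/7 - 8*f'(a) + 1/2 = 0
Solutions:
 f(a) = C1 + 7*a^4/128 - a^3/16 + a^2/28 + a/16


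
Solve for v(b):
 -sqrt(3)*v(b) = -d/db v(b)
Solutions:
 v(b) = C1*exp(sqrt(3)*b)


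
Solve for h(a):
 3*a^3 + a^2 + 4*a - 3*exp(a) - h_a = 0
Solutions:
 h(a) = C1 + 3*a^4/4 + a^3/3 + 2*a^2 - 3*exp(a)


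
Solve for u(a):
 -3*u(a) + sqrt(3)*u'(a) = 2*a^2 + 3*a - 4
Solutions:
 u(a) = C1*exp(sqrt(3)*a) - 2*a^2/3 - a - 4*sqrt(3)*a/9 - sqrt(3)/3 + 8/9


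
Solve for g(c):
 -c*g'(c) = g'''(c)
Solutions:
 g(c) = C1 + Integral(C2*airyai(-c) + C3*airybi(-c), c)


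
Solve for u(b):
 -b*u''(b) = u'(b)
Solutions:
 u(b) = C1 + C2*log(b)


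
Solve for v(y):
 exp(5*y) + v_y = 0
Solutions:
 v(y) = C1 - exp(5*y)/5


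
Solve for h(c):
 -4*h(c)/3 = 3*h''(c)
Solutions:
 h(c) = C1*sin(2*c/3) + C2*cos(2*c/3)


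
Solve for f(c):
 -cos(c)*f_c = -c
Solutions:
 f(c) = C1 + Integral(c/cos(c), c)


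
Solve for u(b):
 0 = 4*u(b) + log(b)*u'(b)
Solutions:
 u(b) = C1*exp(-4*li(b))


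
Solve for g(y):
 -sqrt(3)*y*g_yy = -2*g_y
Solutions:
 g(y) = C1 + C2*y^(1 + 2*sqrt(3)/3)


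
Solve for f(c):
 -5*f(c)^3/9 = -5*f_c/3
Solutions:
 f(c) = -sqrt(6)*sqrt(-1/(C1 + c))/2
 f(c) = sqrt(6)*sqrt(-1/(C1 + c))/2


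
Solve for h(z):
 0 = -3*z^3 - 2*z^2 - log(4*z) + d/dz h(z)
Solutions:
 h(z) = C1 + 3*z^4/4 + 2*z^3/3 + z*log(z) - z + z*log(4)


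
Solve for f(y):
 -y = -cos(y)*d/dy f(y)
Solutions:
 f(y) = C1 + Integral(y/cos(y), y)


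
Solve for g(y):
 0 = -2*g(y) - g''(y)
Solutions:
 g(y) = C1*sin(sqrt(2)*y) + C2*cos(sqrt(2)*y)


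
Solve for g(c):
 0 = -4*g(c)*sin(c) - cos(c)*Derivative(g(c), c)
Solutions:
 g(c) = C1*cos(c)^4


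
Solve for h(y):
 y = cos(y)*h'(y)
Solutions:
 h(y) = C1 + Integral(y/cos(y), y)


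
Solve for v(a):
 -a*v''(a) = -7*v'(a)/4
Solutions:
 v(a) = C1 + C2*a^(11/4)


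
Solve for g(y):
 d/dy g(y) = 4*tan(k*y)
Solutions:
 g(y) = C1 + 4*Piecewise((-log(cos(k*y))/k, Ne(k, 0)), (0, True))


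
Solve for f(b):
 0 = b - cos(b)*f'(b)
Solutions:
 f(b) = C1 + Integral(b/cos(b), b)


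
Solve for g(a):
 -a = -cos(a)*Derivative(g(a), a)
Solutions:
 g(a) = C1 + Integral(a/cos(a), a)


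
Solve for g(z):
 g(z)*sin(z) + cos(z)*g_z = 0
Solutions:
 g(z) = C1*cos(z)


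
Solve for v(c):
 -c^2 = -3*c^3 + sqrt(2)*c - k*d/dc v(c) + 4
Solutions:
 v(c) = C1 - 3*c^4/(4*k) + c^3/(3*k) + sqrt(2)*c^2/(2*k) + 4*c/k


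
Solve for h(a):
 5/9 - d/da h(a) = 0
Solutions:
 h(a) = C1 + 5*a/9


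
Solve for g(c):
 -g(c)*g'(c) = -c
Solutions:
 g(c) = -sqrt(C1 + c^2)
 g(c) = sqrt(C1 + c^2)


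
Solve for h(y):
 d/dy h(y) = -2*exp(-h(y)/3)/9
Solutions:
 h(y) = 3*log(C1 - 2*y/27)


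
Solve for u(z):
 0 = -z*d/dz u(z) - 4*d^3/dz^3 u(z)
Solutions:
 u(z) = C1 + Integral(C2*airyai(-2^(1/3)*z/2) + C3*airybi(-2^(1/3)*z/2), z)


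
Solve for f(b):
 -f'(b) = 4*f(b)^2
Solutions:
 f(b) = 1/(C1 + 4*b)


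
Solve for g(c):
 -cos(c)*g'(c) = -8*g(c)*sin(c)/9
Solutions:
 g(c) = C1/cos(c)^(8/9)


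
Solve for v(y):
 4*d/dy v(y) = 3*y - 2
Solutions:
 v(y) = C1 + 3*y^2/8 - y/2


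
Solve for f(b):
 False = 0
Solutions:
 f(b) = C1 - 5*b*acos(-b/2)/7 + zoo*b - 5*sqrt(4 - b^2)/7


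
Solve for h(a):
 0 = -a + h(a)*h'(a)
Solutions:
 h(a) = -sqrt(C1 + a^2)
 h(a) = sqrt(C1 + a^2)


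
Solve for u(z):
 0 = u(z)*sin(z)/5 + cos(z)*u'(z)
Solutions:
 u(z) = C1*cos(z)^(1/5)


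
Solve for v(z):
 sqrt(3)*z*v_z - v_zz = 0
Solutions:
 v(z) = C1 + C2*erfi(sqrt(2)*3^(1/4)*z/2)


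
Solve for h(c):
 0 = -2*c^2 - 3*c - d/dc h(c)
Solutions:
 h(c) = C1 - 2*c^3/3 - 3*c^2/2


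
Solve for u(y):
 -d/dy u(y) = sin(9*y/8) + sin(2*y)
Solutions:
 u(y) = C1 + 8*cos(9*y/8)/9 + cos(2*y)/2


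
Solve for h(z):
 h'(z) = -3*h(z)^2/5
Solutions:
 h(z) = 5/(C1 + 3*z)


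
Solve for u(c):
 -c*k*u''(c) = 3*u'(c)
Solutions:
 u(c) = C1 + c^(((re(k) - 3)*re(k) + im(k)^2)/(re(k)^2 + im(k)^2))*(C2*sin(3*log(c)*Abs(im(k))/(re(k)^2 + im(k)^2)) + C3*cos(3*log(c)*im(k)/(re(k)^2 + im(k)^2)))


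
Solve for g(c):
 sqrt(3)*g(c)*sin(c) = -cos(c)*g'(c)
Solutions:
 g(c) = C1*cos(c)^(sqrt(3))


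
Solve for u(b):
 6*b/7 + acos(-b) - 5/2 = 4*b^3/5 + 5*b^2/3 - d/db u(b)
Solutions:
 u(b) = C1 + b^4/5 + 5*b^3/9 - 3*b^2/7 - b*acos(-b) + 5*b/2 - sqrt(1 - b^2)


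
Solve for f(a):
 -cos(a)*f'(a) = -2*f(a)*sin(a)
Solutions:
 f(a) = C1/cos(a)^2


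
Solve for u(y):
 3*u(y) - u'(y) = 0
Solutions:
 u(y) = C1*exp(3*y)


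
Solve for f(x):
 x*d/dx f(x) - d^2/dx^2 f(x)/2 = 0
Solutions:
 f(x) = C1 + C2*erfi(x)


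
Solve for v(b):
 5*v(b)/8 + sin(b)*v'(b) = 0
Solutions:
 v(b) = C1*(cos(b) + 1)^(5/16)/(cos(b) - 1)^(5/16)


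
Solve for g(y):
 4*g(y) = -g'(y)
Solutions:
 g(y) = C1*exp(-4*y)


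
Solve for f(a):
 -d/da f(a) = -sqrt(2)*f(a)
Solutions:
 f(a) = C1*exp(sqrt(2)*a)


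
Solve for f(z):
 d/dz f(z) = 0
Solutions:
 f(z) = C1


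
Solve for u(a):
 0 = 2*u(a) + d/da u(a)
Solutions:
 u(a) = C1*exp(-2*a)


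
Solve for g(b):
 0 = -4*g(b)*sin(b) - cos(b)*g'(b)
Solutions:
 g(b) = C1*cos(b)^4


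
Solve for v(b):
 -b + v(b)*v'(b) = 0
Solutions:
 v(b) = -sqrt(C1 + b^2)
 v(b) = sqrt(C1 + b^2)
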